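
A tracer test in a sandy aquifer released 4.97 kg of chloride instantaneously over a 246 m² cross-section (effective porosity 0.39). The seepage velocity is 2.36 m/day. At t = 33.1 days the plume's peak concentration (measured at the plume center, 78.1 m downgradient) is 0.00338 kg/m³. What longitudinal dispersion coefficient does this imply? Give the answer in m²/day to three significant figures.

0.565 m²/day

At the plume center C_max = M/(n_e·A·√(4πDt)), so D = M²/(4πt·(n_e·A·C_max)²).
n_e·A·C_max = 0.39 × 246 × 0.00338 = 0.3243 kg/m.
D = 4.97²/(4π × 33.1 × 0.3243²) = 0.565 m²/day.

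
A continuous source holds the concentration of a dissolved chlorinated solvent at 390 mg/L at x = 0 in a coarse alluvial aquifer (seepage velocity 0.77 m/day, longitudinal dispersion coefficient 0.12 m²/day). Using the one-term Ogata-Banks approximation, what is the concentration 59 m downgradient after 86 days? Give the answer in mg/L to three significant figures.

For a continuous step input, C/C₀ ≈ ½·erfc((x−vt)/(2√(Dt))).
vt = 0.77 × 86 = 66.22 m and 2√(Dt) = 2√(0.12 × 86) = 6.425 m.
Argument (x−vt)/(2√(Dt)) = (59 − 66.22)/6.425 = -1.124; ½·erfc(-1.124) = 0.9440.
C = 390 × 0.9440 = 368 mg/L.

368 mg/L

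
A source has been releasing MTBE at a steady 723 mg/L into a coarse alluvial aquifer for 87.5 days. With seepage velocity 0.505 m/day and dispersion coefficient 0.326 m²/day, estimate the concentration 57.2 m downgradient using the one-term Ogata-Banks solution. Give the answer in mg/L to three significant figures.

For a continuous step input, C/C₀ ≈ ½·erfc((x−vt)/(2√(Dt))).
vt = 0.505 × 87.5 = 44.1875 m and 2√(Dt) = 2√(0.326 × 87.5) = 10.68 m.
Argument (x−vt)/(2√(Dt)) = (57.2 − 44.1875)/10.68 = 1.218; ½·erfc(1.218) = 0.04249.
C = 723 × 0.04249 = 30.7 mg/L.

30.7 mg/L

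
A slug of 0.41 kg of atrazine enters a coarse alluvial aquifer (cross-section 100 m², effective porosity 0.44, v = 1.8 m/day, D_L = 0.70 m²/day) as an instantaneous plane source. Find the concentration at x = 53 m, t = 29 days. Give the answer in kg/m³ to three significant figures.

For an instantaneous plane source, C(x,t) = M/(n_e·A·√(4πDt)) · exp(−(x−vt)²/(4Dt)), with n_e·A the pore (flow) area.
Plume center vt = 1.8 × 29 = 52.2 m, so the well at 53 m is 0.8 m downgradient of the peak.
√(4πDt) = 15.97 m, giving peak height M/(n_e·A·√(4πDt)) = 0.41/(0.44 × 100 × 15.97) = 0.0005835 kg/m³.
(x−vt)²/(4Dt) = (0.8)²/(4 × 0.70 × 29) = 0.007882; exp(−0.007882) = 0.9921.
C = 0.0005835 × 0.9921 = 0.000579 kg/m³.

0.000579 kg/m³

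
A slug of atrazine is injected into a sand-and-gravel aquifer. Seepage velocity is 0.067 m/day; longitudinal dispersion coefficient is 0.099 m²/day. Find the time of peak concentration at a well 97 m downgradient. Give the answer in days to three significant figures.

1430 days

For the 1D instantaneous-source solution, setting ∂C/∂t = 0 at fixed x gives v²t² + 2Dt − x² = 0, so t = (√(D² + v²x²) − D)/v².
√(D² + v²x²) = √(0.099² + 0.067² × 97²) = 6.500; v² = 0.004489.
t = (6.500 − 0.099)/0.004489 = 1430 days (vs. the pure-advection estimate x/v = 1450 d).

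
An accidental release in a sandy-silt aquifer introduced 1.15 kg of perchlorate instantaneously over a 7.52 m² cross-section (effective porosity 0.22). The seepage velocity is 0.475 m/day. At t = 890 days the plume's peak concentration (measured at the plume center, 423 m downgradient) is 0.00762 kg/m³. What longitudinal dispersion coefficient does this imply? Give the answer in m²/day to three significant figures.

At the plume center C_max = M/(n_e·A·√(4πDt)), so D = M²/(4πt·(n_e·A·C_max)²).
n_e·A·C_max = 0.22 × 7.52 × 0.00762 = 0.01261 kg/m.
D = 1.15²/(4π × 890 × 0.01261²) = 0.744 m²/day.

0.744 m²/day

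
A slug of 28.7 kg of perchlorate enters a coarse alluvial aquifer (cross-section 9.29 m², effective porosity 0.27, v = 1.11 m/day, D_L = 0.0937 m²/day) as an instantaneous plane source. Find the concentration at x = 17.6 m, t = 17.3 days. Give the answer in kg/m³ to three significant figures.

For an instantaneous plane source, C(x,t) = M/(n_e·A·√(4πDt)) · exp(−(x−vt)²/(4Dt)), with n_e·A the pore (flow) area.
Plume center vt = 1.11 × 17.3 = 19.203 m, so the well at 17.6 m is 1.603 m upgradient of the peak.
√(4πDt) = 4.513 m, giving peak height M/(n_e·A·√(4πDt)) = 28.7/(0.27 × 9.29 × 4.513) = 2.535 kg/m³.
(x−vt)²/(4Dt) = (-1.603)²/(4 × 0.0937 × 17.3) = 0.3963; exp(−0.3963) = 0.6728.
C = 2.535 × 0.6728 = 1.71 kg/m³.

1.71 kg/m³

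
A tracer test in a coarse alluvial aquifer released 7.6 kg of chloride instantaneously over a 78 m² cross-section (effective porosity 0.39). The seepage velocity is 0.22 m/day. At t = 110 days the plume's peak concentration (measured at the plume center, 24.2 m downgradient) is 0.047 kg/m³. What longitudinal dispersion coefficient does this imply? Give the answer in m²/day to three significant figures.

0.0204 m²/day

At the plume center C_max = M/(n_e·A·√(4πDt)), so D = M²/(4πt·(n_e·A·C_max)²).
n_e·A·C_max = 0.39 × 78 × 0.047 = 1.430 kg/m.
D = 7.6²/(4π × 110 × 1.430²) = 0.0204 m²/day.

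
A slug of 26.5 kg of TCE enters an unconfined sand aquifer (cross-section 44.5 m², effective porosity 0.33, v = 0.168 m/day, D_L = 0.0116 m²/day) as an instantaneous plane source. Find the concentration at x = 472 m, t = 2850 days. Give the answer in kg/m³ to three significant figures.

For an instantaneous plane source, C(x,t) = M/(n_e·A·√(4πDt)) · exp(−(x−vt)²/(4Dt)), with n_e·A the pore (flow) area.
Plume center vt = 0.168 × 2850 = 478.8 m, so the well at 472 m is 6.8 m upgradient of the peak.
√(4πDt) = 20.38 m, giving peak height M/(n_e·A·√(4πDt)) = 26.5/(0.33 × 44.5 × 20.38) = 0.08855 kg/m³.
(x−vt)²/(4Dt) = (-6.8)²/(4 × 0.0116 × 2850) = 0.3497; exp(−0.3497) = 0.7049.
C = 0.08855 × 0.7049 = 0.0624 kg/m³.

0.0624 kg/m³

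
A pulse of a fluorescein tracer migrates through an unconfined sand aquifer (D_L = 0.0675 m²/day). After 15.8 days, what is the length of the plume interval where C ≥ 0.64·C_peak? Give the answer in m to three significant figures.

2.76 m

The plume is Gaussian with σ = √(2Dt) = √(2 × 0.0675 × 15.8) = 1.460 m.
C/C_peak = exp(−Δx²/(2σ²)) = 0.64 ⇒ Δx = σ·√(−2 ln 0.64) = 1.460 × 0.9448 = 1.379 m.
Width = 2Δx = 2.76 m.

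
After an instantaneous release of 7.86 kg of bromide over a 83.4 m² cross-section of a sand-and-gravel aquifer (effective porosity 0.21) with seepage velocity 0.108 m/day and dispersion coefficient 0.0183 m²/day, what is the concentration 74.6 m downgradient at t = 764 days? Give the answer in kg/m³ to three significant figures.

For an instantaneous plane source, C(x,t) = M/(n_e·A·√(4πDt)) · exp(−(x−vt)²/(4Dt)), with n_e·A the pore (flow) area.
Plume center vt = 0.108 × 764 = 82.512 m, so the well at 74.6 m is 7.912 m upgradient of the peak.
√(4πDt) = 13.25 m, giving peak height M/(n_e·A·√(4πDt)) = 7.86/(0.21 × 83.4 × 13.25) = 0.03387 kg/m³.
(x−vt)²/(4Dt) = (-7.912)²/(4 × 0.0183 × 764) = 1.119; exp(−1.119) = 0.3266.
C = 0.03387 × 0.3266 = 0.0111 kg/m³.

0.0111 kg/m³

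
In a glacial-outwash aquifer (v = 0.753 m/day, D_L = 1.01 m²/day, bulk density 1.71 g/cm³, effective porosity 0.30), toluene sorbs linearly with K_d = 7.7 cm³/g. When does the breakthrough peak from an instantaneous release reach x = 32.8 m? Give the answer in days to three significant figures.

1880 days

Retardation factor R = 1 + ρ_b·K_d/n = 1 + 1.71 × 7.7/0.30 = 44.89.
Sorption retards both mechanisms: v_R = v/R = 0.01677 m/day, D_R = D/R = 0.02250 m²/day.
Peak time from v_R²t² + 2D_R t − x² = 0: t = (√(D_R² + v_R²x²) − D_R)/v_R².
√(D_R² + v_R²x²) = √(0.02250² + 0.01677² × 32.8²) = 0.5505; v_R² = 0.0002812.
t = (0.5505 − 0.02250)/0.0002812 = 1880 days.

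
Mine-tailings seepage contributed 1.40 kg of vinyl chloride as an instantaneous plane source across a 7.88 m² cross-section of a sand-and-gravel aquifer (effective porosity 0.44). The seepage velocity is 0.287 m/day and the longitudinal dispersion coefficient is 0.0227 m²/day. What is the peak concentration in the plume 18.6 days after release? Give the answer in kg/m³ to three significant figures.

0.175 kg/m³

The peak of an instantaneous 1D plume sits at x = vt; there the Gaussian factor is 1 and C_max = M/(n_e·A·√(4πDt)), where n_e·A is the pore area the mass is dissolved in.
√(4πDt) = √(4π × 0.0227 × 18.6) = 2.303 m, so C_max = 1.40/(0.44 × 7.88 × 2.303) = 0.175 kg/m³.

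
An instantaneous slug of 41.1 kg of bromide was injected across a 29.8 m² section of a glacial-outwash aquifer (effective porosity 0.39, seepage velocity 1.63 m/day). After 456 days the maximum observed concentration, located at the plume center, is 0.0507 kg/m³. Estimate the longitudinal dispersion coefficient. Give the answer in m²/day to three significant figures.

At the plume center C_max = M/(n_e·A·√(4πDt)), so D = M²/(4πt·(n_e·A·C_max)²).
n_e·A·C_max = 0.39 × 29.8 × 0.0507 = 0.5892 kg/m.
D = 41.1²/(4π × 456 × 0.5892²) = 0.849 m²/day.

0.849 m²/day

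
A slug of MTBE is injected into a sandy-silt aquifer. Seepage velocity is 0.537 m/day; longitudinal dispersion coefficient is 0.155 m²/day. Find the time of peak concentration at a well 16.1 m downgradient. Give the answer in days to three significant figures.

For the 1D instantaneous-source solution, setting ∂C/∂t = 0 at fixed x gives v²t² + 2Dt − x² = 0, so t = (√(D² + v²x²) − D)/v².
√(D² + v²x²) = √(0.155² + 0.537² × 16.1²) = 8.647; v² = 0.288369.
t = (8.647 − 0.155)/0.288369 = 29.4 days (vs. the pure-advection estimate x/v = 30.0 d).

29.4 days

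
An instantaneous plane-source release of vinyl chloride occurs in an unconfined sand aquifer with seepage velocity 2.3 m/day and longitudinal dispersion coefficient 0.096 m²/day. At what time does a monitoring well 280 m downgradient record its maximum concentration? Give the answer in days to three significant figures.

For the 1D instantaneous-source solution, setting ∂C/∂t = 0 at fixed x gives v²t² + 2Dt − x² = 0, so t = (√(D² + v²x²) − D)/v².
√(D² + v²x²) = √(0.096² + 2.3² × 280²) = 644.0; v² = 5.29.
t = (644.0 − 0.096)/5.29 = 122 days (vs. the pure-advection estimate x/v = 122 d).

122 days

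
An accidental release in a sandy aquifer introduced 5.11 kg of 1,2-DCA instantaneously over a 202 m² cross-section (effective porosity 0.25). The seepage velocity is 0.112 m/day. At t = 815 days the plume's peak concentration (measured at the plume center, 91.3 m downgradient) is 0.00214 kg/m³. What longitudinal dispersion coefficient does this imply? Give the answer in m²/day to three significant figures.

At the plume center C_max = M/(n_e·A·√(4πDt)), so D = M²/(4πt·(n_e·A·C_max)²).
n_e·A·C_max = 0.25 × 202 × 0.00214 = 0.1081 kg/m.
D = 5.11²/(4π × 815 × 0.1081²) = 0.218 m²/day.

0.218 m²/day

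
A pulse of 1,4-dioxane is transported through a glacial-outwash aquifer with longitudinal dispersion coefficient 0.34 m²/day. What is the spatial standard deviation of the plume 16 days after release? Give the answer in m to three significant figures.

Dispersive spreading gives a Gaussian with σ² = 2Dt; advection only shifts the center.
σ = √(2 × 0.34 × 16) = 3.30 m.

3.30 m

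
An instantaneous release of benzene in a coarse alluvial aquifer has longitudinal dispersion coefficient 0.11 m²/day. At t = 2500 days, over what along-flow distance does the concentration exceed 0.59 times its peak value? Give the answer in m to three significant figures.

48.2 m

The plume is Gaussian with σ = √(2Dt) = √(2 × 0.11 × 2500) = 23.45 m.
C/C_peak = exp(−Δx²/(2σ²)) = 0.59 ⇒ Δx = σ·√(−2 ln 0.59) = 23.45 × 1.027 = 24.08 m.
Width = 2Δx = 48.2 m.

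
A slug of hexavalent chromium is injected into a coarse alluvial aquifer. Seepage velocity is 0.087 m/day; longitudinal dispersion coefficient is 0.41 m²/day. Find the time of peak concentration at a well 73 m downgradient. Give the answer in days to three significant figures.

For the 1D instantaneous-source solution, setting ∂C/∂t = 0 at fixed x gives v²t² + 2Dt − x² = 0, so t = (√(D² + v²x²) − D)/v².
√(D² + v²x²) = √(0.41² + 0.087² × 73²) = 6.364; v² = 0.007569.
t = (6.364 − 0.41)/0.007569 = 787 days (vs. the pure-advection estimate x/v = 839 d).

787 days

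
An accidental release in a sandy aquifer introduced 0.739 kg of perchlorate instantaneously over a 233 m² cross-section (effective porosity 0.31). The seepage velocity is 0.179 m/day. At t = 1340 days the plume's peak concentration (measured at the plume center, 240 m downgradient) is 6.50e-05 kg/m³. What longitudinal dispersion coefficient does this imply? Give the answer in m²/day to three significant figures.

At the plume center C_max = M/(n_e·A·√(4πDt)), so D = M²/(4πt·(n_e·A·C_max)²).
n_e·A·C_max = 0.31 × 233 × 6.50e-05 = 0.004695 kg/m.
D = 0.739²/(4π × 1340 × 0.004695²) = 1.47 m²/day.

1.47 m²/day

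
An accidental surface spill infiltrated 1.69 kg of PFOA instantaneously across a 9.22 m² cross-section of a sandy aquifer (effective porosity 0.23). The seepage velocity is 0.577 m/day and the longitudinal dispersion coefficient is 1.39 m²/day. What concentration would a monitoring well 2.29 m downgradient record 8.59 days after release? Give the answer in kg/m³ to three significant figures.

For an instantaneous plane source, C(x,t) = M/(n_e·A·√(4πDt)) · exp(−(x−vt)²/(4Dt)), with n_e·A the pore (flow) area.
Plume center vt = 0.577 × 8.59 = 4.95643 m, so the well at 2.29 m is 2.66643 m upgradient of the peak.
√(4πDt) = 12.25 m, giving peak height M/(n_e·A·√(4πDt)) = 1.69/(0.23 × 9.22 × 12.25) = 0.06506 kg/m³.
(x−vt)²/(4Dt) = (-2.66643)²/(4 × 1.39 × 8.59) = 0.1489; exp(−0.1489) = 0.8617.
C = 0.06506 × 0.8617 = 0.0561 kg/m³.

0.0561 kg/m³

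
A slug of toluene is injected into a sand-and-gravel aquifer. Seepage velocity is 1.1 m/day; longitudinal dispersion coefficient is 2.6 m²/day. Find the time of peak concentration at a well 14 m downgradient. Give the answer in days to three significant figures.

10.8 days

For the 1D instantaneous-source solution, setting ∂C/∂t = 0 at fixed x gives v²t² + 2Dt − x² = 0, so t = (√(D² + v²x²) − D)/v².
√(D² + v²x²) = √(2.6² + 1.1² × 14²) = 15.62; v² = 1.21.
t = (15.62 − 2.6)/1.21 = 10.8 days (vs. the pure-advection estimate x/v = 12.7 d).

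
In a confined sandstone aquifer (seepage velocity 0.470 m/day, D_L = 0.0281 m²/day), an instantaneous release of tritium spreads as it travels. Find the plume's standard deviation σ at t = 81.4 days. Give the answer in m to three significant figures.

2.14 m

Dispersive spreading gives a Gaussian with σ² = 2Dt; advection only shifts the center.
σ = √(2 × 0.0281 × 81.4) = 2.14 m.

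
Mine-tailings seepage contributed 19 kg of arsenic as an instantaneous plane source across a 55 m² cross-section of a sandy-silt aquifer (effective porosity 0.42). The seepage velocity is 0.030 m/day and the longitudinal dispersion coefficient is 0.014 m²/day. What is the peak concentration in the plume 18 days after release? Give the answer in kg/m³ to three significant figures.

The peak of an instantaneous 1D plume sits at x = vt; there the Gaussian factor is 1 and C_max = M/(n_e·A·√(4πDt)), where n_e·A is the pore area the mass is dissolved in.
√(4πDt) = √(4π × 0.014 × 18) = 1.780 m, so C_max = 19/(0.42 × 55 × 1.780) = 0.462 kg/m³.

0.462 kg/m³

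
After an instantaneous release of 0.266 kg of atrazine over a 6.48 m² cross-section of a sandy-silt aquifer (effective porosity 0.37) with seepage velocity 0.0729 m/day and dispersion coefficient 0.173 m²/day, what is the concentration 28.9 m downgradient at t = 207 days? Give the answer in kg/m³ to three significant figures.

0.00138 kg/m³

For an instantaneous plane source, C(x,t) = M/(n_e·A·√(4πDt)) · exp(−(x−vt)²/(4Dt)), with n_e·A the pore (flow) area.
Plume center vt = 0.0729 × 207 = 15.0903 m, so the well at 28.9 m is 13.8097 m downgradient of the peak.
√(4πDt) = 21.21 m, giving peak height M/(n_e·A·√(4πDt)) = 0.266/(0.37 × 6.48 × 21.21) = 0.005231 kg/m³.
(x−vt)²/(4Dt) = (13.8097)²/(4 × 0.173 × 207) = 1.331; exp(−1.331) = 0.2642.
C = 0.005231 × 0.2642 = 0.00138 kg/m³.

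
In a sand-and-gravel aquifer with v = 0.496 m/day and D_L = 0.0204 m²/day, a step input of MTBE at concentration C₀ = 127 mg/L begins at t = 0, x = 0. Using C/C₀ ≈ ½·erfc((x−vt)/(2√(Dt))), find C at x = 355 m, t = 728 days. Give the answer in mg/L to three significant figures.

110 mg/L

For a continuous step input, C/C₀ ≈ ½·erfc((x−vt)/(2√(Dt))).
vt = 0.496 × 728 = 361.088 m and 2√(Dt) = 2√(0.0204 × 728) = 7.707 m.
Argument (x−vt)/(2√(Dt)) = (355 − 361.088)/7.707 = -0.7899; ½·erfc(-0.7899) = 0.8680.
C = 127 × 0.8680 = 110 mg/L.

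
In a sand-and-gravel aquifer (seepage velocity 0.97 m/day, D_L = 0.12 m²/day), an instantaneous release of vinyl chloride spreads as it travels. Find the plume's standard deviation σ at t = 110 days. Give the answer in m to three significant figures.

5.14 m

Dispersive spreading gives a Gaussian with σ² = 2Dt; advection only shifts the center.
σ = √(2 × 0.12 × 110) = 5.14 m.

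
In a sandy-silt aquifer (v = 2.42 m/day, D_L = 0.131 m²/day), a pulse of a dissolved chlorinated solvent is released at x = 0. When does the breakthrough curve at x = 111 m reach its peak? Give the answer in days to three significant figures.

45.8 days

For the 1D instantaneous-source solution, setting ∂C/∂t = 0 at fixed x gives v²t² + 2Dt − x² = 0, so t = (√(D² + v²x²) − D)/v².
√(D² + v²x²) = √(0.131² + 2.42² × 111²) = 268.6; v² = 5.8564.
t = (268.6 − 0.131)/5.8564 = 45.8 days (vs. the pure-advection estimate x/v = 45.9 d).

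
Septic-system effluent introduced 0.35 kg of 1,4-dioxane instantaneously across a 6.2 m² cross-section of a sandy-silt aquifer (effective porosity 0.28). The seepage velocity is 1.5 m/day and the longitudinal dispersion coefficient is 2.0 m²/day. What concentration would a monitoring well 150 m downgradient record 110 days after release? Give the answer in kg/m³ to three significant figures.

For an instantaneous plane source, C(x,t) = M/(n_e·A·√(4πDt)) · exp(−(x−vt)²/(4Dt)), with n_e·A the pore (flow) area.
Plume center vt = 1.5 × 110 = 165 m, so the well at 150 m is 15 m upgradient of the peak.
√(4πDt) = 52.58 m, giving peak height M/(n_e·A·√(4πDt)) = 0.35/(0.28 × 6.2 × 52.58) = 0.003834 kg/m³.
(x−vt)²/(4Dt) = (-15)²/(4 × 2.0 × 110) = 0.2557; exp(−0.2557) = 0.7744.
C = 0.003834 × 0.7744 = 0.00297 kg/m³.

0.00297 kg/m³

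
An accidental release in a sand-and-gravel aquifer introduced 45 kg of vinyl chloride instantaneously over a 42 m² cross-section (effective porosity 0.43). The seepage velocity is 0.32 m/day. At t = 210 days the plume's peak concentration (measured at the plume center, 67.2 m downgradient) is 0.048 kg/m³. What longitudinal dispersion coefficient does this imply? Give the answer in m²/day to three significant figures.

At the plume center C_max = M/(n_e·A·√(4πDt)), so D = M²/(4πt·(n_e·A·C_max)²).
n_e·A·C_max = 0.43 × 42 × 0.048 = 0.8669 kg/m.
D = 45²/(4π × 210 × 0.8669²) = 1.02 m²/day.

1.02 m²/day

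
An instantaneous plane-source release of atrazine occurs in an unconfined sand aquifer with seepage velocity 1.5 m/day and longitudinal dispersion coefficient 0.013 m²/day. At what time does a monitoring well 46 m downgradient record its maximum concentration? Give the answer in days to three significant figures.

30.7 days

For the 1D instantaneous-source solution, setting ∂C/∂t = 0 at fixed x gives v²t² + 2Dt − x² = 0, so t = (√(D² + v²x²) − D)/v².
√(D² + v²x²) = √(0.013² + 1.5² × 46²) = 69.00; v² = 2.25.
t = (69.00 − 0.013)/2.25 = 30.7 days (vs. the pure-advection estimate x/v = 30.7 d).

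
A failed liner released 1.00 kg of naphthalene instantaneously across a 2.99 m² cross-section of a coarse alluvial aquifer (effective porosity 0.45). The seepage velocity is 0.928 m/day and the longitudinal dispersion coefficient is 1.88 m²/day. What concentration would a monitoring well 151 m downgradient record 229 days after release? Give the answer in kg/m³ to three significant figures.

0.00112 kg/m³

For an instantaneous plane source, C(x,t) = M/(n_e·A·√(4πDt)) · exp(−(x−vt)²/(4Dt)), with n_e·A the pore (flow) area.
Plume center vt = 0.928 × 229 = 212.512 m, so the well at 151 m is 61.512 m upgradient of the peak.
√(4πDt) = 73.55 m, giving peak height M/(n_e·A·√(4πDt)) = 1.00/(0.45 × 2.99 × 73.55) = 0.01010 kg/m³.
(x−vt)²/(4Dt) = (-61.512)²/(4 × 1.88 × 229) = 2.197; exp(−2.197) = 0.1111.
C = 0.01010 × 0.1111 = 0.00112 kg/m³.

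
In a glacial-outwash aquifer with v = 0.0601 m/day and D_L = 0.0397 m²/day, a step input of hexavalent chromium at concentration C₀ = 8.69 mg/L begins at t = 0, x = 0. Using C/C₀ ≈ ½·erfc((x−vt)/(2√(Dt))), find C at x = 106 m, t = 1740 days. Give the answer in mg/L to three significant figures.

For a continuous step input, C/C₀ ≈ ½·erfc((x−vt)/(2√(Dt))).
vt = 0.0601 × 1740 = 104.574 m and 2√(Dt) = 2√(0.0397 × 1740) = 16.62 m.
Argument (x−vt)/(2√(Dt)) = (106 − 104.574)/16.62 = 0.08580; ½·erfc(0.08580) = 0.4517.
C = 8.69 × 0.4517 = 3.93 mg/L.

3.93 mg/L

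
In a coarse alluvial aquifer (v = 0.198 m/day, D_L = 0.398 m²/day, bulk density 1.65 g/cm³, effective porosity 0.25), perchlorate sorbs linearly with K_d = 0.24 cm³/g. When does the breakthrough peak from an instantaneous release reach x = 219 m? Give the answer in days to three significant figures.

2830 days

Retardation factor R = 1 + ρ_b·K_d/n = 1 + 1.65 × 0.24/0.25 = 2.584.
Sorption retards both mechanisms: v_R = v/R = 0.07663 m/day, D_R = D/R = 0.1540 m²/day.
Peak time from v_R²t² + 2D_R t − x² = 0: t = (√(D_R² + v_R²x²) − D_R)/v_R².
√(D_R² + v_R²x²) = √(0.1540² + 0.07663² × 219²) = 16.78; v_R² = 0.005872.
t = (16.78 − 0.1540)/0.005872 = 2830 days.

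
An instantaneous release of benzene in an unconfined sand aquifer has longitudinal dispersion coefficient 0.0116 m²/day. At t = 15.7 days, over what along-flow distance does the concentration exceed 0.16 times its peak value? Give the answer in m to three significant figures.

The plume is Gaussian with σ = √(2Dt) = √(2 × 0.0116 × 15.7) = 0.6035 m.
C/C_peak = exp(−Δx²/(2σ²)) = 0.16 ⇒ Δx = σ·√(−2 ln 0.16) = 0.6035 × 1.914 = 1.155 m.
Width = 2Δx = 2.31 m.

2.31 m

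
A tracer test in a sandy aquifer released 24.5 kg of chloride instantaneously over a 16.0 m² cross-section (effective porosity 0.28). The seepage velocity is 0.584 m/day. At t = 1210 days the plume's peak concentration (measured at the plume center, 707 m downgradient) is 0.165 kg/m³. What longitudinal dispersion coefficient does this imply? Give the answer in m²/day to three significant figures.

At the plume center C_max = M/(n_e·A·√(4πDt)), so D = M²/(4πt·(n_e·A·C_max)²).
n_e·A·C_max = 0.28 × 16.0 × 0.165 = 0.7392 kg/m.
D = 24.5²/(4π × 1210 × 0.7392²) = 0.0722 m²/day.

0.0722 m²/day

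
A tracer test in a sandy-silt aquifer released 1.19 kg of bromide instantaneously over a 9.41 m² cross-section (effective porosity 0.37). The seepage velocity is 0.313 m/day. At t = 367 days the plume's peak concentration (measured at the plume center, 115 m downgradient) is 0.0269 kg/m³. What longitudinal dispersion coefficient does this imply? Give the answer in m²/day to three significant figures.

0.0350 m²/day

At the plume center C_max = M/(n_e·A·√(4πDt)), so D = M²/(4πt·(n_e·A·C_max)²).
n_e·A·C_max = 0.37 × 9.41 × 0.0269 = 0.09366 kg/m.
D = 1.19²/(4π × 367 × 0.09366²) = 0.0350 m²/day.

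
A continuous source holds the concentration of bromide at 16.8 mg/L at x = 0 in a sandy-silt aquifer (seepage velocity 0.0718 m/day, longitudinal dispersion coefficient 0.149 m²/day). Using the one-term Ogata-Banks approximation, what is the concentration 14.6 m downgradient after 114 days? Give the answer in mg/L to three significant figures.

For a continuous step input, C/C₀ ≈ ½·erfc((x−vt)/(2√(Dt))).
vt = 0.0718 × 114 = 8.1852 m and 2√(Dt) = 2√(0.149 × 114) = 8.243 m.
Argument (x−vt)/(2√(Dt)) = (14.6 − 8.1852)/8.243 = 0.7782; ½·erfc(0.7782) = 0.1355.
C = 16.8 × 0.1355 = 2.28 mg/L.

2.28 mg/L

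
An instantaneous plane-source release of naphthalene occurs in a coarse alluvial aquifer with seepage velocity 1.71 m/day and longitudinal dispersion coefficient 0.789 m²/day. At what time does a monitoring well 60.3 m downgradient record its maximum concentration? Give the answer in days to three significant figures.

35.0 days

For the 1D instantaneous-source solution, setting ∂C/∂t = 0 at fixed x gives v²t² + 2Dt − x² = 0, so t = (√(D² + v²x²) − D)/v².
√(D² + v²x²) = √(0.789² + 1.71² × 60.3²) = 103.1; v² = 2.9241.
t = (103.1 − 0.789)/2.9241 = 35.0 days (vs. the pure-advection estimate x/v = 35.3 d).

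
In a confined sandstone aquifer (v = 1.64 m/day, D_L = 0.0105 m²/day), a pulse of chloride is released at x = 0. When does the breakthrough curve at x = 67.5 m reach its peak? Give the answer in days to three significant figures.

For the 1D instantaneous-source solution, setting ∂C/∂t = 0 at fixed x gives v²t² + 2Dt − x² = 0, so t = (√(D² + v²x²) − D)/v².
√(D² + v²x²) = √(0.0105² + 1.64² × 67.5²) = 110.7; v² = 2.6896.
t = (110.7 − 0.0105)/2.6896 = 41.2 days (vs. the pure-advection estimate x/v = 41.2 d).

41.2 days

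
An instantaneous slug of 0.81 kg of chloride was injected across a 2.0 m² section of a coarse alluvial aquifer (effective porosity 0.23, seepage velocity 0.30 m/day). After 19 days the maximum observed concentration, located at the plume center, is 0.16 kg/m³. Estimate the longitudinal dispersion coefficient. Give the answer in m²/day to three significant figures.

At the plume center C_max = M/(n_e·A·√(4πDt)), so D = M²/(4πt·(n_e·A·C_max)²).
n_e·A·C_max = 0.23 × 2.0 × 0.16 = 0.07360 kg/m.
D = 0.81²/(4π × 19 × 0.07360²) = 0.507 m²/day.

0.507 m²/day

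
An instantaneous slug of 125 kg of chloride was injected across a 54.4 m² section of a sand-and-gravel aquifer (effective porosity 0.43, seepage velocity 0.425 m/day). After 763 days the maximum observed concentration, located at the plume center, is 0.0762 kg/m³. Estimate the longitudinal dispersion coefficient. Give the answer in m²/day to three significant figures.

At the plume center C_max = M/(n_e·A·√(4πDt)), so D = M²/(4πt·(n_e·A·C_max)²).
n_e·A·C_max = 0.43 × 54.4 × 0.0762 = 1.782 kg/m.
D = 125²/(4π × 763 × 1.782²) = 0.513 m²/day.

0.513 m²/day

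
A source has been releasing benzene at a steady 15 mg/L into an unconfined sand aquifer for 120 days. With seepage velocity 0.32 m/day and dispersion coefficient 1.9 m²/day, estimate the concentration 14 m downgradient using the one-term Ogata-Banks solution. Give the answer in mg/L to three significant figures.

For a continuous step input, C/C₀ ≈ ½·erfc((x−vt)/(2√(Dt))).
vt = 0.32 × 120 = 38.4 m and 2√(Dt) = 2√(1.9 × 120) = 30.20 m.
Argument (x−vt)/(2√(Dt)) = (14 − 38.4)/30.20 = -0.8079; ½·erfc(-0.8079) = 0.8734.
C = 15 × 0.8734 = 13.1 mg/L.

13.1 mg/L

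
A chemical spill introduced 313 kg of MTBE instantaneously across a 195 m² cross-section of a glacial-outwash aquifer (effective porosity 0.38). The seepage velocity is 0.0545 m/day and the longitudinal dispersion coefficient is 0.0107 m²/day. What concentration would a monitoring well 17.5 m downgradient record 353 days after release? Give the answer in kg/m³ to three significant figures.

0.502 kg/m³

For an instantaneous plane source, C(x,t) = M/(n_e·A·√(4πDt)) · exp(−(x−vt)²/(4Dt)), with n_e·A the pore (flow) area.
Plume center vt = 0.0545 × 353 = 19.2385 m, so the well at 17.5 m is 1.7385 m upgradient of the peak.
√(4πDt) = 6.889 m, giving peak height M/(n_e·A·√(4πDt)) = 313/(0.38 × 195 × 6.889) = 0.6132 kg/m³.
(x−vt)²/(4Dt) = (-1.7385)²/(4 × 0.0107 × 353) = 0.2000; exp(−0.2000) = 0.8187.
C = 0.6132 × 0.8187 = 0.502 kg/m³.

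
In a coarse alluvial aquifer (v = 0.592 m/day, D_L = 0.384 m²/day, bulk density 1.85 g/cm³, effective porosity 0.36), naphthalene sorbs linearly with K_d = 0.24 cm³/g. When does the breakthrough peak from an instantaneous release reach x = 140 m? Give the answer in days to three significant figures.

526 days

Retardation factor R = 1 + ρ_b·K_d/n = 1 + 1.85 × 0.24/0.36 = 2.233.
Sorption retards both mechanisms: v_R = v/R = 0.2651 m/day, D_R = D/R = 0.1720 m²/day.
Peak time from v_R²t² + 2D_R t − x² = 0: t = (√(D_R² + v_R²x²) − D_R)/v_R².
√(D_R² + v_R²x²) = √(0.1720² + 0.2651² × 140²) = 37.11; v_R² = 0.07028.
t = (37.11 − 0.1720)/0.07028 = 526 days.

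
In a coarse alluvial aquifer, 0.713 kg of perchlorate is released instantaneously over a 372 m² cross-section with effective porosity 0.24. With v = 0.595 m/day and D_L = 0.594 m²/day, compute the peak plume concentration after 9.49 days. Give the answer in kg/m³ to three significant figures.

0.000949 kg/m³

The peak of an instantaneous 1D plume sits at x = vt; there the Gaussian factor is 1 and C_max = M/(n_e·A·√(4πDt)), where n_e·A is the pore area the mass is dissolved in.
√(4πDt) = √(4π × 0.594 × 9.49) = 8.416 m, so C_max = 0.713/(0.24 × 372 × 8.416) = 0.000949 kg/m³.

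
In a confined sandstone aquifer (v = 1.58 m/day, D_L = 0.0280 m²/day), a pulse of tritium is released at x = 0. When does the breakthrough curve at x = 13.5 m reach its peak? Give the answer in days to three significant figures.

8.53 days

For the 1D instantaneous-source solution, setting ∂C/∂t = 0 at fixed x gives v²t² + 2Dt − x² = 0, so t = (√(D² + v²x²) − D)/v².
√(D² + v²x²) = √(0.0280² + 1.58² × 13.5²) = 21.33; v² = 2.4964.
t = (21.33 − 0.0280)/2.4964 = 8.53 days (vs. the pure-advection estimate x/v = 8.54 d).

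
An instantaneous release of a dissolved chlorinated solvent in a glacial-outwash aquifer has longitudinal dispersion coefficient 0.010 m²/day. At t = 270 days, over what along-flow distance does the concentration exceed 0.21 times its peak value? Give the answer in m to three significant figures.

The plume is Gaussian with σ = √(2Dt) = √(2 × 0.010 × 270) = 2.324 m.
C/C_peak = exp(−Δx²/(2σ²)) = 0.21 ⇒ Δx = σ·√(−2 ln 0.21) = 2.324 × 1.767 = 4.107 m.
Width = 2Δx = 8.21 m.

8.21 m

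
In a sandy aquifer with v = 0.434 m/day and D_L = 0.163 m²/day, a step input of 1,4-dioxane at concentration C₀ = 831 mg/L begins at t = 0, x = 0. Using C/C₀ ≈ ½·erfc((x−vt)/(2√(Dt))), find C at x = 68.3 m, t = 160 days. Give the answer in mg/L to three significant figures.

For a continuous step input, C/C₀ ≈ ½·erfc((x−vt)/(2√(Dt))).
vt = 0.434 × 160 = 69.44 m and 2√(Dt) = 2√(0.163 × 160) = 10.21 m.
Argument (x−vt)/(2√(Dt)) = (68.3 − 69.44)/10.21 = -0.1117; ½·erfc(-0.1117) = 0.5628.
C = 831 × 0.5628 = 468 mg/L.

468 mg/L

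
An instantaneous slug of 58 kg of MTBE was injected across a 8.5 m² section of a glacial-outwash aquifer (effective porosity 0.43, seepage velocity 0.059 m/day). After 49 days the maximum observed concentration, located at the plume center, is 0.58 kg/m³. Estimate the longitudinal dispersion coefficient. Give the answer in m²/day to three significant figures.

1.22 m²/day

At the plume center C_max = M/(n_e·A·√(4πDt)), so D = M²/(4πt·(n_e·A·C_max)²).
n_e·A·C_max = 0.43 × 8.5 × 0.58 = 2.120 kg/m.
D = 58²/(4π × 49 × 2.120²) = 1.22 m²/day.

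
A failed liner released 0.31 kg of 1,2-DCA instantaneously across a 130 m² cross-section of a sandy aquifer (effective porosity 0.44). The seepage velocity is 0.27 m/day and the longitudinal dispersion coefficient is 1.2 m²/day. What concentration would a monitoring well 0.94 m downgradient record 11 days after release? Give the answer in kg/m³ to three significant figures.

For an instantaneous plane source, C(x,t) = M/(n_e·A·√(4πDt)) · exp(−(x−vt)²/(4Dt)), with n_e·A the pore (flow) area.
Plume center vt = 0.27 × 11 = 2.97 m, so the well at 0.94 m is 2.03 m upgradient of the peak.
√(4πDt) = 12.88 m, giving peak height M/(n_e·A·√(4πDt)) = 0.31/(0.44 × 130 × 12.88) = 0.0004208 kg/m³.
(x−vt)²/(4Dt) = (-2.03)²/(4 × 1.2 × 11) = 0.07805; exp(−0.07805) = 0.9249.
C = 0.0004208 × 0.9249 = 0.000389 kg/m³.

0.000389 kg/m³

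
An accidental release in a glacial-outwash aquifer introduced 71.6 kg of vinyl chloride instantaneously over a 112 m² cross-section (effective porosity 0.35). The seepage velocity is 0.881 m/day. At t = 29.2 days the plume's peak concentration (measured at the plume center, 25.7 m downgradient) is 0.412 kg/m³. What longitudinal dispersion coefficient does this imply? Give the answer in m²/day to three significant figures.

At the plume center C_max = M/(n_e·A·√(4πDt)), so D = M²/(4πt·(n_e·A·C_max)²).
n_e·A·C_max = 0.35 × 112 × 0.412 = 16.15 kg/m.
D = 71.6²/(4π × 29.2 × 16.15²) = 0.0536 m²/day.

0.0536 m²/day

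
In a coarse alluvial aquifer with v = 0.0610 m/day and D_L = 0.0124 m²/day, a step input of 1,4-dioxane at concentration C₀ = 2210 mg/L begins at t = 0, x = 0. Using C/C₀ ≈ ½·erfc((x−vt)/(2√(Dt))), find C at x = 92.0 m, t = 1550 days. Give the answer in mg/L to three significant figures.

For a continuous step input, C/C₀ ≈ ½·erfc((x−vt)/(2√(Dt))).
vt = 0.0610 × 1550 = 94.55 m and 2√(Dt) = 2√(0.0124 × 1550) = 8.768 m.
Argument (x−vt)/(2√(Dt)) = (92.0 − 94.55)/8.768 = -0.2908; ½·erfc(-0.2908) = 0.6596.
C = 2210 × 0.6596 = 1460 mg/L.

1460 mg/L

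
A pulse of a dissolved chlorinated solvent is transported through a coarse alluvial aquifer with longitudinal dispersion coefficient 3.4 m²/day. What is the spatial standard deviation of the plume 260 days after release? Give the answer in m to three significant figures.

42.0 m

Dispersive spreading gives a Gaussian with σ² = 2Dt; advection only shifts the center.
σ = √(2 × 3.4 × 260) = 42.0 m.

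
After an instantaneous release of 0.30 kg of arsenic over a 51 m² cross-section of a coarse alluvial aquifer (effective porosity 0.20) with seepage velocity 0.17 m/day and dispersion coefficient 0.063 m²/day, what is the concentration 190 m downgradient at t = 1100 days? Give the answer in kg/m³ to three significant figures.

For an instantaneous plane source, C(x,t) = M/(n_e·A·√(4πDt)) · exp(−(x−vt)²/(4Dt)), with n_e·A the pore (flow) area.
Plume center vt = 0.17 × 1100 = 187 m, so the well at 190 m is 3 m downgradient of the peak.
√(4πDt) = 29.51 m, giving peak height M/(n_e·A·√(4πDt)) = 0.30/(0.20 × 51 × 29.51) = 0.0009967 kg/m³.
(x−vt)²/(4Dt) = (3)²/(4 × 0.063 × 1100) = 0.03247; exp(−0.03247) = 0.9681.
C = 0.0009967 × 0.9681 = 0.000965 kg/m³.

0.000965 kg/m³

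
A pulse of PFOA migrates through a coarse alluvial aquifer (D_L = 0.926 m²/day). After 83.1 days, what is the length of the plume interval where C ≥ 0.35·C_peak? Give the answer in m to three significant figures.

The plume is Gaussian with σ = √(2Dt) = √(2 × 0.926 × 83.1) = 12.41 m.
C/C_peak = exp(−Δx²/(2σ²)) = 0.35 ⇒ Δx = σ·√(−2 ln 0.35) = 12.41 × 1.449 = 17.98 m.
Width = 2Δx = 36.0 m.

36.0 m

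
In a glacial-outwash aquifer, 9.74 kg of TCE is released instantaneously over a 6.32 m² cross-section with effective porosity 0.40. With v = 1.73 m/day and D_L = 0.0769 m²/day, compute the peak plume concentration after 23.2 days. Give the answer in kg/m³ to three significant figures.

0.814 kg/m³

The peak of an instantaneous 1D plume sits at x = vt; there the Gaussian factor is 1 and C_max = M/(n_e·A·√(4πDt)), where n_e·A is the pore area the mass is dissolved in.
√(4πDt) = √(4π × 0.0769 × 23.2) = 4.735 m, so C_max = 9.74/(0.40 × 6.32 × 4.735) = 0.814 kg/m³.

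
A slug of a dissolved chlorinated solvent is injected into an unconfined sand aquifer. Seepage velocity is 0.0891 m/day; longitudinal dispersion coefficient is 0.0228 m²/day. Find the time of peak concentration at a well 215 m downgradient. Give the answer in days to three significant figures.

For the 1D instantaneous-source solution, setting ∂C/∂t = 0 at fixed x gives v²t² + 2Dt − x² = 0, so t = (√(D² + v²x²) − D)/v².
√(D² + v²x²) = √(0.0228² + 0.0891² × 215²) = 19.16; v² = 0.00793881.
t = (19.16 − 0.0228)/0.00793881 = 2410 days (vs. the pure-advection estimate x/v = 2410 d).

2410 days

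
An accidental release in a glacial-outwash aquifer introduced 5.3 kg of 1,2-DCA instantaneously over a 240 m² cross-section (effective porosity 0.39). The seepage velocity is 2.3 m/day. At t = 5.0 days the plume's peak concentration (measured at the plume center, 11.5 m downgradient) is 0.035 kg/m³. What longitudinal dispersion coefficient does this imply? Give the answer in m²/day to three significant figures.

At the plume center C_max = M/(n_e·A·√(4πDt)), so D = M²/(4πt·(n_e·A·C_max)²).
n_e·A·C_max = 0.39 × 240 × 0.035 = 3.276 kg/m.
D = 5.3²/(4π × 5.0 × 3.276²) = 0.0417 m²/day.

0.0417 m²/day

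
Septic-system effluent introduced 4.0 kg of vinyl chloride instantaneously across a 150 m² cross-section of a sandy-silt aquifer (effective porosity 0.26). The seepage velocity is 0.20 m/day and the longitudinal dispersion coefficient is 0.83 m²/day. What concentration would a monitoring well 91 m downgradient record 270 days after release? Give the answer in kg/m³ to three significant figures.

0.000420 kg/m³

For an instantaneous plane source, C(x,t) = M/(n_e·A·√(4πDt)) · exp(−(x−vt)²/(4Dt)), with n_e·A the pore (flow) area.
Plume center vt = 0.20 × 270 = 54 m, so the well at 91 m is 37 m downgradient of the peak.
√(4πDt) = 53.07 m, giving peak height M/(n_e·A·√(4πDt)) = 4.0/(0.26 × 150 × 53.07) = 0.001933 kg/m³.
(x−vt)²/(4Dt) = (37)²/(4 × 0.83 × 270) = 1.527; exp(−1.527) = 0.2172.
C = 0.001933 × 0.2172 = 0.000420 kg/m³.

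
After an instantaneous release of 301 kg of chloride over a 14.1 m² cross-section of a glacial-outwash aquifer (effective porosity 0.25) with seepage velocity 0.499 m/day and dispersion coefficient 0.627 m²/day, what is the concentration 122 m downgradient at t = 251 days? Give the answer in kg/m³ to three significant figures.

1.89 kg/m³

For an instantaneous plane source, C(x,t) = M/(n_e·A·√(4πDt)) · exp(−(x−vt)²/(4Dt)), with n_e·A the pore (flow) area.
Plume center vt = 0.499 × 251 = 125.249 m, so the well at 122 m is 3.249 m upgradient of the peak.
√(4πDt) = 44.47 m, giving peak height M/(n_e·A·√(4πDt)) = 301/(0.25 × 14.1 × 44.47) = 1.920 kg/m³.
(x−vt)²/(4Dt) = (-3.249)²/(4 × 0.627 × 251) = 0.01677; exp(−0.01677) = 0.9834.
C = 1.920 × 0.9834 = 1.89 kg/m³.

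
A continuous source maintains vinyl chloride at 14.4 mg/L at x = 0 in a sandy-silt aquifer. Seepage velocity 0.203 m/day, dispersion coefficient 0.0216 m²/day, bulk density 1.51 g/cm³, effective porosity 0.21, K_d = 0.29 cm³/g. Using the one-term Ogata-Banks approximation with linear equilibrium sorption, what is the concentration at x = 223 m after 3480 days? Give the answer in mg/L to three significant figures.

11.6 mg/L

Retardation factor R = 1 + ρ_b·K_d/n = 1 + 1.51 × 0.29/0.21 = 3.085.
Sorption retards both mechanisms: v_R = v/R = 0.06580 m/day, D_R = D/R = 0.007002 m²/day.
v_R·t = 0.06580 × 3480 = 228.984 m; 2√(D_R t) = 9.873 m; argument = (223 − 228.984)/9.873 = -0.6061.
C = C₀ × ½·erfc(-0.6061) = 14.4 × 0.8043 = 11.6 mg/L.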